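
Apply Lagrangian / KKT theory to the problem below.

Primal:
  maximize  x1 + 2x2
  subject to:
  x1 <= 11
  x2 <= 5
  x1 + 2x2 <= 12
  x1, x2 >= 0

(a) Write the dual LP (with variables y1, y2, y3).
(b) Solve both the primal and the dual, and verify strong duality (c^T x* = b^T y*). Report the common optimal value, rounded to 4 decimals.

The standard primal-dual pair for 'max c^T x s.t. A x <= b, x >= 0' is:
  Dual:  min b^T y  s.t.  A^T y >= c,  y >= 0.

So the dual LP is:
  minimize  11y1 + 5y2 + 12y3
  subject to:
    y1 + y3 >= 1
    y2 + 2y3 >= 2
    y1, y2, y3 >= 0

Solving the primal: x* = (2, 5).
  primal value c^T x* = 12.
Solving the dual: y* = (0, 0, 1).
  dual value b^T y* = 12.
Strong duality: c^T x* = b^T y*. Confirmed.

12


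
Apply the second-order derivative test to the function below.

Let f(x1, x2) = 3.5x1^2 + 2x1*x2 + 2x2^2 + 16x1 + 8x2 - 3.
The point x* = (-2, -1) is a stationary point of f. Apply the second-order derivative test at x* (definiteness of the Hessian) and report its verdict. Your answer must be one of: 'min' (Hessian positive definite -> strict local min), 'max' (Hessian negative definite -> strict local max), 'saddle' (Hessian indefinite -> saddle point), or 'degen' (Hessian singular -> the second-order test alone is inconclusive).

Compute the Hessian H = grad^2 f:
  H = [[7, 2], [2, 4]]
Verify stationarity: grad f(x*) = H x* + g = (0, 0).
Eigenvalues of H: 3, 8.
Both eigenvalues > 0, so H is positive definite -> x* is a strict local min.

min


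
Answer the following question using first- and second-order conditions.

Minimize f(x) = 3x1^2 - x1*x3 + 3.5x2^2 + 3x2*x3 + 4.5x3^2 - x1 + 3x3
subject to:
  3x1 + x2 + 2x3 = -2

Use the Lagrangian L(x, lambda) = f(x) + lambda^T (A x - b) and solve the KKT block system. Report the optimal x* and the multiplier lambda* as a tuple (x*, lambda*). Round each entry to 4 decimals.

Form the Lagrangian:
  L(x, lambda) = (1/2) x^T Q x + c^T x + lambda^T (A x - b)
Stationarity (grad_x L = 0): Q x + c + A^T lambda = 0.
Primal feasibility: A x = b.

This gives the KKT block system:
  [ Q   A^T ] [ x     ]   [-c ]
  [ A    0  ] [ lambda ] = [ b ]

Solving the linear system:
  x*      = (-0.321, 0.1412, -0.5892)
  lambda* = (0.7789)
  f(x*)   = 0.0556

x* = (-0.321, 0.1412, -0.5892), lambda* = (0.7789)


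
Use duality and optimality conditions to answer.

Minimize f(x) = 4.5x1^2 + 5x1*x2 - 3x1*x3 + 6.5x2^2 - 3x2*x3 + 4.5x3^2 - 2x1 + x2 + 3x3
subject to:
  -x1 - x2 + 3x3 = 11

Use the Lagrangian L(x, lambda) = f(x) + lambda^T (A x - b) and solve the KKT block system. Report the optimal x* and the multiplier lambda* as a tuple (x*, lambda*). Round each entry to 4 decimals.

Form the Lagrangian:
  L(x, lambda) = (1/2) x^T Q x + c^T x + lambda^T (A x - b)
Stationarity (grad_x L = 0): Q x + c + A^T lambda = 0.
Primal feasibility: A x = b.

This gives the KKT block system:
  [ Q   A^T ] [ x     ]   [-c ]
  [ A    0  ] [ lambda ] = [ b ]

Solving the linear system:
  x*      = (0.25, -0.25, 3.6667)
  lambda* = (-12)
  f(x*)   = 71.125

x* = (0.25, -0.25, 3.6667), lambda* = (-12)


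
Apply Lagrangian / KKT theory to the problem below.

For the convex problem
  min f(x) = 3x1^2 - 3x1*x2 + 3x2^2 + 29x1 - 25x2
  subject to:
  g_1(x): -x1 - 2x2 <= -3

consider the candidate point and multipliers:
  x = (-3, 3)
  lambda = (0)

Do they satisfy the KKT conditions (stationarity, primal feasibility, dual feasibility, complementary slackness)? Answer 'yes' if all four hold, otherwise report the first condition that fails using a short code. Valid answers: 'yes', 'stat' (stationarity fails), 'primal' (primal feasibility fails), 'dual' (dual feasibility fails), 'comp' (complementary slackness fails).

Gradient of f: grad f(x) = Q x + c = (2, 2)
Constraint values g_i(x) = a_i^T x - b_i:
  g_1((-3, 3)) = 0
Stationarity residual: grad f(x) + sum_i lambda_i a_i = (2, 2)
  -> stationarity FAILS
Primal feasibility (all g_i <= 0): OK
Dual feasibility (all lambda_i >= 0): OK
Complementary slackness (lambda_i * g_i(x) = 0 for all i): OK

Verdict: the first failing condition is stationarity -> stat.

stat


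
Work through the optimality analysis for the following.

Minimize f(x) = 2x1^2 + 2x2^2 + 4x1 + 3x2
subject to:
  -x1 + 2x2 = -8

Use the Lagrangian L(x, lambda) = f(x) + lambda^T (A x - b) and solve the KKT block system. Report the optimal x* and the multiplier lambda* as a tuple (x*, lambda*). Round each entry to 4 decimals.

Form the Lagrangian:
  L(x, lambda) = (1/2) x^T Q x + c^T x + lambda^T (A x - b)
Stationarity (grad_x L = 0): Q x + c + A^T lambda = 0.
Primal feasibility: A x = b.

This gives the KKT block system:
  [ Q   A^T ] [ x     ]   [-c ]
  [ A    0  ] [ lambda ] = [ b ]

Solving the linear system:
  x*      = (0.5, -3.75)
  lambda* = (6)
  f(x*)   = 19.375

x* = (0.5, -3.75), lambda* = (6)


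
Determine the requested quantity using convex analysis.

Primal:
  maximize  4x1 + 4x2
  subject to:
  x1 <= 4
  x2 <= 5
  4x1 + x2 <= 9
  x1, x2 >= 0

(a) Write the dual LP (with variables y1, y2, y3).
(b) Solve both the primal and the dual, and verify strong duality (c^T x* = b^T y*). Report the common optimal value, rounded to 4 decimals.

The standard primal-dual pair for 'max c^T x s.t. A x <= b, x >= 0' is:
  Dual:  min b^T y  s.t.  A^T y >= c,  y >= 0.

So the dual LP is:
  minimize  4y1 + 5y2 + 9y3
  subject to:
    y1 + 4y3 >= 4
    y2 + y3 >= 4
    y1, y2, y3 >= 0

Solving the primal: x* = (1, 5).
  primal value c^T x* = 24.
Solving the dual: y* = (0, 3, 1).
  dual value b^T y* = 24.
Strong duality: c^T x* = b^T y*. Confirmed.

24


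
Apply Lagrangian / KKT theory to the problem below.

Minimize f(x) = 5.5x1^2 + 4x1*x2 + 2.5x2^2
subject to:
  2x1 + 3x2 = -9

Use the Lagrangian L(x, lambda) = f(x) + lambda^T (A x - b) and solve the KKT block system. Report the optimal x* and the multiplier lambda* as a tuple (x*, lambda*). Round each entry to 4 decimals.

Form the Lagrangian:
  L(x, lambda) = (1/2) x^T Q x + c^T x + lambda^T (A x - b)
Stationarity (grad_x L = 0): Q x + c + A^T lambda = 0.
Primal feasibility: A x = b.

This gives the KKT block system:
  [ Q   A^T ] [ x     ]   [-c ]
  [ A    0  ] [ lambda ] = [ b ]

Solving the linear system:
  x*      = (0.2535, -3.169)
  lambda* = (4.9437)
  f(x*)   = 22.2465

x* = (0.2535, -3.169), lambda* = (4.9437)


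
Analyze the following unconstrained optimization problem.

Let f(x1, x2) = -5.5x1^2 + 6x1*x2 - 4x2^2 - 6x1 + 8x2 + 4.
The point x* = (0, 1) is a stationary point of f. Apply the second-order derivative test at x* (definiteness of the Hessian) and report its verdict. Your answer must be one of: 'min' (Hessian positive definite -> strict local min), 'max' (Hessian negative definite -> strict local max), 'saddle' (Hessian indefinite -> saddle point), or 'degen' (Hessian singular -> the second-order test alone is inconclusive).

Compute the Hessian H = grad^2 f:
  H = [[-11, 6], [6, -8]]
Verify stationarity: grad f(x*) = H x* + g = (0, 0).
Eigenvalues of H: -15.6847, -3.3153.
Both eigenvalues < 0, so H is negative definite -> x* is a strict local max.

max


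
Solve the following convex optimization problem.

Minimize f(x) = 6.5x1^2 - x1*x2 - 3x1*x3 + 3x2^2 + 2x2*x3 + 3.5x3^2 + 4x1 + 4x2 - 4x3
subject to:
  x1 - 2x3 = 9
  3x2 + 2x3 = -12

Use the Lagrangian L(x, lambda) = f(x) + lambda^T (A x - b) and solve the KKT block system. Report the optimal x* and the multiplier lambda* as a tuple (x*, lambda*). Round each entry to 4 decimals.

Form the Lagrangian:
  L(x, lambda) = (1/2) x^T Q x + c^T x + lambda^T (A x - b)
Stationarity (grad_x L = 0): Q x + c + A^T lambda = 0.
Primal feasibility: A x = b.

This gives the KKT block system:
  [ Q   A^T ] [ x     ]   [-c ]
  [ A    0  ] [ lambda ] = [ b ]

Solving the linear system:
  x*      = (-0.2752, -0.9083, -4.6376)
  lambda* = (-15.2438, 3.4832)
  f(x*)   = 96.4049

x* = (-0.2752, -0.9083, -4.6376), lambda* = (-15.2438, 3.4832)


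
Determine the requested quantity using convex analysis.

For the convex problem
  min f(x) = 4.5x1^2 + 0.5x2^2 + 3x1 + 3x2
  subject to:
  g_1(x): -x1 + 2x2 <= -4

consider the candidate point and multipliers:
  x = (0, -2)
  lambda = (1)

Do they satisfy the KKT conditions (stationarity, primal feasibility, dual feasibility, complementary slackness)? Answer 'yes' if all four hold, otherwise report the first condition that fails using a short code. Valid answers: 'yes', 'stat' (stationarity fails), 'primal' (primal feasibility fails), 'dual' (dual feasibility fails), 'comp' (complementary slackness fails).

Gradient of f: grad f(x) = Q x + c = (3, 1)
Constraint values g_i(x) = a_i^T x - b_i:
  g_1((0, -2)) = 0
Stationarity residual: grad f(x) + sum_i lambda_i a_i = (2, 3)
  -> stationarity FAILS
Primal feasibility (all g_i <= 0): OK
Dual feasibility (all lambda_i >= 0): OK
Complementary slackness (lambda_i * g_i(x) = 0 for all i): OK

Verdict: the first failing condition is stationarity -> stat.

stat


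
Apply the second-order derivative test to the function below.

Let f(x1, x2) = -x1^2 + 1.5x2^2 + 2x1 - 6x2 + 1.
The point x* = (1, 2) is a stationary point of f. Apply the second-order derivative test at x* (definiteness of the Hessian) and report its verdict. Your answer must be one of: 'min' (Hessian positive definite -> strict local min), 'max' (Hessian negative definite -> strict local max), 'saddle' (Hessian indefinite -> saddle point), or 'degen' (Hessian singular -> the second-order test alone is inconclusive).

Compute the Hessian H = grad^2 f:
  H = [[-2, 0], [0, 3]]
Verify stationarity: grad f(x*) = H x* + g = (0, 0).
Eigenvalues of H: -2, 3.
Eigenvalues have mixed signs, so H is indefinite -> x* is a saddle point.

saddle


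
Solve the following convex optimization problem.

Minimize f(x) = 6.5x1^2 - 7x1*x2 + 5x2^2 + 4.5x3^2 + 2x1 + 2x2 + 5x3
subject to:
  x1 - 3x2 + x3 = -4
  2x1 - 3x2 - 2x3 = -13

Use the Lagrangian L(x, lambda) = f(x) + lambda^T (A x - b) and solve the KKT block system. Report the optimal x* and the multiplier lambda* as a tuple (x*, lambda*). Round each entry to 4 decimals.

Form the Lagrangian:
  L(x, lambda) = (1/2) x^T Q x + c^T x + lambda^T (A x - b)
Stationarity (grad_x L = 0): Q x + c + A^T lambda = 0.
Primal feasibility: A x = b.

This gives the KKT block system:
  [ Q   A^T ] [ x     ]   [-c ]
  [ A    0  ] [ lambda ] = [ b ]

Solving the linear system:
  x*      = (-0.7785, 1.9873, 2.7405)
  lambda* = (-3.8165, 12.9241)
  f(x*)   = 84.4335

x* = (-0.7785, 1.9873, 2.7405), lambda* = (-3.8165, 12.9241)


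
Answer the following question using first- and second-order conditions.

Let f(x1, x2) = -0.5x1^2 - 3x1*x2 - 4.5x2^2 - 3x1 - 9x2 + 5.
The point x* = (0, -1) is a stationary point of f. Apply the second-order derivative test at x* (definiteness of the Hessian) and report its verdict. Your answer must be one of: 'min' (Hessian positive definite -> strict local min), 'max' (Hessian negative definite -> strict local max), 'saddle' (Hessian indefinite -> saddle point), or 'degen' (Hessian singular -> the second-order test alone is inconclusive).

Compute the Hessian H = grad^2 f:
  H = [[-1, -3], [-3, -9]]
Verify stationarity: grad f(x*) = H x* + g = (0, 0).
Eigenvalues of H: -10, 0.
H has a zero eigenvalue (singular; negative semidefinite but not definite), so H is neither positive definite, negative definite, nor indefinite. The second-order test alone is inconclusive -> degen.
(Indeed, f is constant along the null direction of H through x*, so x* is not a strict local extremum.)

degen


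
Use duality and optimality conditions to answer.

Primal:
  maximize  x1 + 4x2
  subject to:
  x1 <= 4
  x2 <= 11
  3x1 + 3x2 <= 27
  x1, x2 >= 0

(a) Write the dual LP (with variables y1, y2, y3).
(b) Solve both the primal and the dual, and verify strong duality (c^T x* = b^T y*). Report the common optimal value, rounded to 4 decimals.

The standard primal-dual pair for 'max c^T x s.t. A x <= b, x >= 0' is:
  Dual:  min b^T y  s.t.  A^T y >= c,  y >= 0.

So the dual LP is:
  minimize  4y1 + 11y2 + 27y3
  subject to:
    y1 + 3y3 >= 1
    y2 + 3y3 >= 4
    y1, y2, y3 >= 0

Solving the primal: x* = (0, 9).
  primal value c^T x* = 36.
Solving the dual: y* = (0, 0, 1.3333).
  dual value b^T y* = 36.
Strong duality: c^T x* = b^T y*. Confirmed.

36


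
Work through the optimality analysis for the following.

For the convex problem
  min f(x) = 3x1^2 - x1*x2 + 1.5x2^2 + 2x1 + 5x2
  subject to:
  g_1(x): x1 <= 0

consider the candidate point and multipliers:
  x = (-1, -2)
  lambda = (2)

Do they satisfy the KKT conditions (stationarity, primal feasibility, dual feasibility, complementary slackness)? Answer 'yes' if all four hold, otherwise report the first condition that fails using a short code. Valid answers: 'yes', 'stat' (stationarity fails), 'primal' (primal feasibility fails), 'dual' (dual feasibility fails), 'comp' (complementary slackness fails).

Gradient of f: grad f(x) = Q x + c = (-2, 0)
Constraint values g_i(x) = a_i^T x - b_i:
  g_1((-1, -2)) = -1
Stationarity residual: grad f(x) + sum_i lambda_i a_i = (0, 0)
  -> stationarity OK
Primal feasibility (all g_i <= 0): OK
Dual feasibility (all lambda_i >= 0): OK
Complementary slackness (lambda_i * g_i(x) = 0 for all i): FAILS

Verdict: the first failing condition is complementary_slackness -> comp.

comp


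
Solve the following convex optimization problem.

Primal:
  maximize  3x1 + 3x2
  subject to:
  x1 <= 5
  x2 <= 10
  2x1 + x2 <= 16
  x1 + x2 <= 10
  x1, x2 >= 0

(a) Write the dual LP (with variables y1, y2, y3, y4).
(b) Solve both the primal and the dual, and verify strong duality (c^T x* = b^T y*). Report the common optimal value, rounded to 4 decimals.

The standard primal-dual pair for 'max c^T x s.t. A x <= b, x >= 0' is:
  Dual:  min b^T y  s.t.  A^T y >= c,  y >= 0.

So the dual LP is:
  minimize  5y1 + 10y2 + 16y3 + 10y4
  subject to:
    y1 + 2y3 + y4 >= 3
    y2 + y3 + y4 >= 3
    y1, y2, y3, y4 >= 0

Solving the primal: x* = (5, 5).
  primal value c^T x* = 30.
Solving the dual: y* = (0, 0, 0, 3).
  dual value b^T y* = 30.
Strong duality: c^T x* = b^T y*. Confirmed.

30


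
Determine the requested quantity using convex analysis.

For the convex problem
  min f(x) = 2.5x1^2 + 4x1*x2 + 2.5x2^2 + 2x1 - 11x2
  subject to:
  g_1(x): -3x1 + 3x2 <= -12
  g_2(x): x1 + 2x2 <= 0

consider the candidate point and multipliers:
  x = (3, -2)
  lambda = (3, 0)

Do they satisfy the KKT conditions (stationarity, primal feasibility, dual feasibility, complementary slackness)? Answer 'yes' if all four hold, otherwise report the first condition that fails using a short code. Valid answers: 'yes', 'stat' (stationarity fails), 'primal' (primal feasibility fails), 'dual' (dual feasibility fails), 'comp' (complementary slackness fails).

Gradient of f: grad f(x) = Q x + c = (9, -9)
Constraint values g_i(x) = a_i^T x - b_i:
  g_1((3, -2)) = -3
  g_2((3, -2)) = -1
Stationarity residual: grad f(x) + sum_i lambda_i a_i = (0, 0)
  -> stationarity OK
Primal feasibility (all g_i <= 0): OK
Dual feasibility (all lambda_i >= 0): OK
Complementary slackness (lambda_i * g_i(x) = 0 for all i): FAILS

Verdict: the first failing condition is complementary_slackness -> comp.

comp


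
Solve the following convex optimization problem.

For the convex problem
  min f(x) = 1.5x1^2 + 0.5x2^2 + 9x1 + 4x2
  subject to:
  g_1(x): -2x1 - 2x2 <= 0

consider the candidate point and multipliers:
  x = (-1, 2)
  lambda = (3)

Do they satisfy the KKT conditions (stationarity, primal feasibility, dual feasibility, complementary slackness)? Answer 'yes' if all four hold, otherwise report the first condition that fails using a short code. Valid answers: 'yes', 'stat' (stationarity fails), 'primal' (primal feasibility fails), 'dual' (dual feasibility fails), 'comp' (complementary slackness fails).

Gradient of f: grad f(x) = Q x + c = (6, 6)
Constraint values g_i(x) = a_i^T x - b_i:
  g_1((-1, 2)) = -2
Stationarity residual: grad f(x) + sum_i lambda_i a_i = (0, 0)
  -> stationarity OK
Primal feasibility (all g_i <= 0): OK
Dual feasibility (all lambda_i >= 0): OK
Complementary slackness (lambda_i * g_i(x) = 0 for all i): FAILS

Verdict: the first failing condition is complementary_slackness -> comp.

comp


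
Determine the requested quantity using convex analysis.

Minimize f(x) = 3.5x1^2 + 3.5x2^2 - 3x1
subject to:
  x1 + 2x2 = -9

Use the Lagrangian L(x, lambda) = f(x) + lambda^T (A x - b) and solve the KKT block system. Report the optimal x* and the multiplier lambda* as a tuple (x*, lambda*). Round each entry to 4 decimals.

Form the Lagrangian:
  L(x, lambda) = (1/2) x^T Q x + c^T x + lambda^T (A x - b)
Stationarity (grad_x L = 0): Q x + c + A^T lambda = 0.
Primal feasibility: A x = b.

This gives the KKT block system:
  [ Q   A^T ] [ x     ]   [-c ]
  [ A    0  ] [ lambda ] = [ b ]

Solving the linear system:
  x*      = (-1.4571, -3.7714)
  lambda* = (13.2)
  f(x*)   = 61.5857

x* = (-1.4571, -3.7714), lambda* = (13.2)


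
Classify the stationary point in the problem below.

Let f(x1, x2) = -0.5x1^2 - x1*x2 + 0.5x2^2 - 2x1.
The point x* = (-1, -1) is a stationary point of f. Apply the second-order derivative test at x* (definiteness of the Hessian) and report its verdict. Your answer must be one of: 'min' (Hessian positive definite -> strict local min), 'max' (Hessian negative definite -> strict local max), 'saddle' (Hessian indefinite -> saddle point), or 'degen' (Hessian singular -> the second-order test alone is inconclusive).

Compute the Hessian H = grad^2 f:
  H = [[-1, -1], [-1, 1]]
Verify stationarity: grad f(x*) = H x* + g = (0, 0).
Eigenvalues of H: -1.4142, 1.4142.
Eigenvalues have mixed signs, so H is indefinite -> x* is a saddle point.

saddle


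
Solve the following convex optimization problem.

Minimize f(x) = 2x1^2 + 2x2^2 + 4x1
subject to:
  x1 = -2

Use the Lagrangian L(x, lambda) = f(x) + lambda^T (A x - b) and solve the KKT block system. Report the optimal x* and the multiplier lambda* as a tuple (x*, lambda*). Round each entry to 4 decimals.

Form the Lagrangian:
  L(x, lambda) = (1/2) x^T Q x + c^T x + lambda^T (A x - b)
Stationarity (grad_x L = 0): Q x + c + A^T lambda = 0.
Primal feasibility: A x = b.

This gives the KKT block system:
  [ Q   A^T ] [ x     ]   [-c ]
  [ A    0  ] [ lambda ] = [ b ]

Solving the linear system:
  x*      = (-2, 0)
  lambda* = (4)
  f(x*)   = 0

x* = (-2, 0), lambda* = (4)


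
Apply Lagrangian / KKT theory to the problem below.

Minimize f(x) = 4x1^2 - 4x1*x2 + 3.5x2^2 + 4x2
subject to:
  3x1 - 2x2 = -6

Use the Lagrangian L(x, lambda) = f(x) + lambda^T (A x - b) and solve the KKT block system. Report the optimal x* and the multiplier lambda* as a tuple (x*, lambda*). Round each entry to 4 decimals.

Form the Lagrangian:
  L(x, lambda) = (1/2) x^T Q x + c^T x + lambda^T (A x - b)
Stationarity (grad_x L = 0): Q x + c + A^T lambda = 0.
Primal feasibility: A x = b.

This gives the KKT block system:
  [ Q   A^T ] [ x     ]   [-c ]
  [ A    0  ] [ lambda ] = [ b ]

Solving the linear system:
  x*      = (-2.1702, -0.2553)
  lambda* = (5.4468)
  f(x*)   = 15.8298

x* = (-2.1702, -0.2553), lambda* = (5.4468)


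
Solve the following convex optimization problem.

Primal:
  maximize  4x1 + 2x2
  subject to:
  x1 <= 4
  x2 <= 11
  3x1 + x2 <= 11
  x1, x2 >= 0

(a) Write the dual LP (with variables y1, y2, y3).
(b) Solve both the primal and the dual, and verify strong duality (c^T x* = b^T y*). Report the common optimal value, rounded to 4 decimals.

The standard primal-dual pair for 'max c^T x s.t. A x <= b, x >= 0' is:
  Dual:  min b^T y  s.t.  A^T y >= c,  y >= 0.

So the dual LP is:
  minimize  4y1 + 11y2 + 11y3
  subject to:
    y1 + 3y3 >= 4
    y2 + y3 >= 2
    y1, y2, y3 >= 0

Solving the primal: x* = (0, 11).
  primal value c^T x* = 22.
Solving the dual: y* = (0, 0.6667, 1.3333).
  dual value b^T y* = 22.
Strong duality: c^T x* = b^T y*. Confirmed.

22


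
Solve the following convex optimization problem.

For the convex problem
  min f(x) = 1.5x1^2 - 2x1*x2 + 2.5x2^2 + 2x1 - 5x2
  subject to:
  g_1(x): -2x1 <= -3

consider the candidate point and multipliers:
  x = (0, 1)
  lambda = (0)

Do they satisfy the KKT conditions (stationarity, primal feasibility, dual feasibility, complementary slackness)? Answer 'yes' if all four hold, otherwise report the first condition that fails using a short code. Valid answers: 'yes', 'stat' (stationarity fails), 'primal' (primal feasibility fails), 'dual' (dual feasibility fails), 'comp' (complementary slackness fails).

Gradient of f: grad f(x) = Q x + c = (0, 0)
Constraint values g_i(x) = a_i^T x - b_i:
  g_1((0, 1)) = 3
Stationarity residual: grad f(x) + sum_i lambda_i a_i = (0, 0)
  -> stationarity OK
Primal feasibility (all g_i <= 0): FAILS
Dual feasibility (all lambda_i >= 0): OK
Complementary slackness (lambda_i * g_i(x) = 0 for all i): OK

Verdict: the first failing condition is primal_feasibility -> primal.

primal


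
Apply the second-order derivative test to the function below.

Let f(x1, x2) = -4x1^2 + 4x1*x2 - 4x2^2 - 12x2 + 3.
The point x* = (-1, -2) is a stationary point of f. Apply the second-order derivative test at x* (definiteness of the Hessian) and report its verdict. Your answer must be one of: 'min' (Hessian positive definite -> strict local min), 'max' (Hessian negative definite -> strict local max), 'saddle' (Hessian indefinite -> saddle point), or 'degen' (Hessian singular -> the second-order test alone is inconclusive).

Compute the Hessian H = grad^2 f:
  H = [[-8, 4], [4, -8]]
Verify stationarity: grad f(x*) = H x* + g = (0, 0).
Eigenvalues of H: -12, -4.
Both eigenvalues < 0, so H is negative definite -> x* is a strict local max.

max


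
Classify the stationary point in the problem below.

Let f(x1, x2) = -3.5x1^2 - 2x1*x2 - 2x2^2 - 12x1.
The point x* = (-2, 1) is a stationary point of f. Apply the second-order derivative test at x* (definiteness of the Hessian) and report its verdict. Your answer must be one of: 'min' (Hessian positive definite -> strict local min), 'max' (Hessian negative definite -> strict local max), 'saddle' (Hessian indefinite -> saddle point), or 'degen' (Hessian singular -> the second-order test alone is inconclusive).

Compute the Hessian H = grad^2 f:
  H = [[-7, -2], [-2, -4]]
Verify stationarity: grad f(x*) = H x* + g = (0, 0).
Eigenvalues of H: -8, -3.
Both eigenvalues < 0, so H is negative definite -> x* is a strict local max.

max


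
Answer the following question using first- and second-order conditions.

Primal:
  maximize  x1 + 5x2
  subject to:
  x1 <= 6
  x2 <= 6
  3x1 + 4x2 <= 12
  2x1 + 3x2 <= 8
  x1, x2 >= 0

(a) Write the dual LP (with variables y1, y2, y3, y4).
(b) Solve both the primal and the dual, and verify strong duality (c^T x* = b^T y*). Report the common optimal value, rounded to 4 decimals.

The standard primal-dual pair for 'max c^T x s.t. A x <= b, x >= 0' is:
  Dual:  min b^T y  s.t.  A^T y >= c,  y >= 0.

So the dual LP is:
  minimize  6y1 + 6y2 + 12y3 + 8y4
  subject to:
    y1 + 3y3 + 2y4 >= 1
    y2 + 4y3 + 3y4 >= 5
    y1, y2, y3, y4 >= 0

Solving the primal: x* = (0, 2.6667).
  primal value c^T x* = 13.3333.
Solving the dual: y* = (0, 0, 0, 1.6667).
  dual value b^T y* = 13.3333.
Strong duality: c^T x* = b^T y*. Confirmed.

13.3333


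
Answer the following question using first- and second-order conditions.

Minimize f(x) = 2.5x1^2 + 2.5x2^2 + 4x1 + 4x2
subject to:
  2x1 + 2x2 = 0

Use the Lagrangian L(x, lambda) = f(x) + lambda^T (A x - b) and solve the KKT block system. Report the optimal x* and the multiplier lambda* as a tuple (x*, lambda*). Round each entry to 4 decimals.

Form the Lagrangian:
  L(x, lambda) = (1/2) x^T Q x + c^T x + lambda^T (A x - b)
Stationarity (grad_x L = 0): Q x + c + A^T lambda = 0.
Primal feasibility: A x = b.

This gives the KKT block system:
  [ Q   A^T ] [ x     ]   [-c ]
  [ A    0  ] [ lambda ] = [ b ]

Solving the linear system:
  x*      = (0, 0)
  lambda* = (-2)
  f(x*)   = 0

x* = (0, 0), lambda* = (-2)


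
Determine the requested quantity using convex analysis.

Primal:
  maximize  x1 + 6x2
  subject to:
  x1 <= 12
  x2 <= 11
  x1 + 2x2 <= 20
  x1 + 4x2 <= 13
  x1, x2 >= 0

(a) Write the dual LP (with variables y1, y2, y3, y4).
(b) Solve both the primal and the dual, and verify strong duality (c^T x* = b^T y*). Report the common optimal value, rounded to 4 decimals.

The standard primal-dual pair for 'max c^T x s.t. A x <= b, x >= 0' is:
  Dual:  min b^T y  s.t.  A^T y >= c,  y >= 0.

So the dual LP is:
  minimize  12y1 + 11y2 + 20y3 + 13y4
  subject to:
    y1 + y3 + y4 >= 1
    y2 + 2y3 + 4y4 >= 6
    y1, y2, y3, y4 >= 0

Solving the primal: x* = (0, 3.25).
  primal value c^T x* = 19.5.
Solving the dual: y* = (0, 0, 0, 1.5).
  dual value b^T y* = 19.5.
Strong duality: c^T x* = b^T y*. Confirmed.

19.5


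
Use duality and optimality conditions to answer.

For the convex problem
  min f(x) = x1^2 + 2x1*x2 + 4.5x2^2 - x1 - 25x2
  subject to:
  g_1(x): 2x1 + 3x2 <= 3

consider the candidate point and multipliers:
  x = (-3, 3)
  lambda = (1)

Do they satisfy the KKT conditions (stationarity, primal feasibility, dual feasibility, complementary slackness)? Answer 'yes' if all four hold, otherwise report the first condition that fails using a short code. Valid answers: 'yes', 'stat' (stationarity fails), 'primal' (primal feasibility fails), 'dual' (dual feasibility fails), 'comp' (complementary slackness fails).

Gradient of f: grad f(x) = Q x + c = (-1, -4)
Constraint values g_i(x) = a_i^T x - b_i:
  g_1((-3, 3)) = 0
Stationarity residual: grad f(x) + sum_i lambda_i a_i = (1, -1)
  -> stationarity FAILS
Primal feasibility (all g_i <= 0): OK
Dual feasibility (all lambda_i >= 0): OK
Complementary slackness (lambda_i * g_i(x) = 0 for all i): OK

Verdict: the first failing condition is stationarity -> stat.

stat


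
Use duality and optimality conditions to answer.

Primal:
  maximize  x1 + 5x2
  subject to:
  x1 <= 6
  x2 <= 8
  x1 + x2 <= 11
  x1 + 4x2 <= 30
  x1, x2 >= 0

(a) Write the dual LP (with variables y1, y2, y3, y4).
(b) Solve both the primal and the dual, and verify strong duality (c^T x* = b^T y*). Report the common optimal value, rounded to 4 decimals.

The standard primal-dual pair for 'max c^T x s.t. A x <= b, x >= 0' is:
  Dual:  min b^T y  s.t.  A^T y >= c,  y >= 0.

So the dual LP is:
  minimize  6y1 + 8y2 + 11y3 + 30y4
  subject to:
    y1 + y3 + y4 >= 1
    y2 + y3 + 4y4 >= 5
    y1, y2, y3, y4 >= 0

Solving the primal: x* = (0, 7.5).
  primal value c^T x* = 37.5.
Solving the dual: y* = (0, 0, 0, 1.25).
  dual value b^T y* = 37.5.
Strong duality: c^T x* = b^T y*. Confirmed.

37.5


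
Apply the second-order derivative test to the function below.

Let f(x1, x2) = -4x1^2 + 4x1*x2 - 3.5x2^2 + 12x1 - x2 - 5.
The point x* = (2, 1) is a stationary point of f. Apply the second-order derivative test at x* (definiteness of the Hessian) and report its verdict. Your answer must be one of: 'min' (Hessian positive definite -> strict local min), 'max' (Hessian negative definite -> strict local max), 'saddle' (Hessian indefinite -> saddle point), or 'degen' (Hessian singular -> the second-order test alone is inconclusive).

Compute the Hessian H = grad^2 f:
  H = [[-8, 4], [4, -7]]
Verify stationarity: grad f(x*) = H x* + g = (0, 0).
Eigenvalues of H: -11.5311, -3.4689.
Both eigenvalues < 0, so H is negative definite -> x* is a strict local max.

max


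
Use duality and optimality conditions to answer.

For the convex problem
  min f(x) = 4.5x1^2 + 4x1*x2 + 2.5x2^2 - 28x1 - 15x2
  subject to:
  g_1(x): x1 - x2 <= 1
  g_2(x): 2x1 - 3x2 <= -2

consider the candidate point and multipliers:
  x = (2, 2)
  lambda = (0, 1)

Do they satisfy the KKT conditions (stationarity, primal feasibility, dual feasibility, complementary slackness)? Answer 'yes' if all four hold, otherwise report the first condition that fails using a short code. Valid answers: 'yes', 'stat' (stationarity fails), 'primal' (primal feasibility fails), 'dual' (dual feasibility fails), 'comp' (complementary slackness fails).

Gradient of f: grad f(x) = Q x + c = (-2, 3)
Constraint values g_i(x) = a_i^T x - b_i:
  g_1((2, 2)) = -1
  g_2((2, 2)) = 0
Stationarity residual: grad f(x) + sum_i lambda_i a_i = (0, 0)
  -> stationarity OK
Primal feasibility (all g_i <= 0): OK
Dual feasibility (all lambda_i >= 0): OK
Complementary slackness (lambda_i * g_i(x) = 0 for all i): OK

Verdict: yes, KKT holds.

yes


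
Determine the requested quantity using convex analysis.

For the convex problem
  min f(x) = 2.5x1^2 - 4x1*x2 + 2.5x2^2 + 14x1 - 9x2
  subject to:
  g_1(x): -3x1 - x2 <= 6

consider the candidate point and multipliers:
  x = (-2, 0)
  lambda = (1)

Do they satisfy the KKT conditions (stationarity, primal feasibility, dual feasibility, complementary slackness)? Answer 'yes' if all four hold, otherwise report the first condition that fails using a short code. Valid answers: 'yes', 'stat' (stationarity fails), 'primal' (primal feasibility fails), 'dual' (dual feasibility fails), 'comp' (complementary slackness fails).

Gradient of f: grad f(x) = Q x + c = (4, -1)
Constraint values g_i(x) = a_i^T x - b_i:
  g_1((-2, 0)) = 0
Stationarity residual: grad f(x) + sum_i lambda_i a_i = (1, -2)
  -> stationarity FAILS
Primal feasibility (all g_i <= 0): OK
Dual feasibility (all lambda_i >= 0): OK
Complementary slackness (lambda_i * g_i(x) = 0 for all i): OK

Verdict: the first failing condition is stationarity -> stat.

stat


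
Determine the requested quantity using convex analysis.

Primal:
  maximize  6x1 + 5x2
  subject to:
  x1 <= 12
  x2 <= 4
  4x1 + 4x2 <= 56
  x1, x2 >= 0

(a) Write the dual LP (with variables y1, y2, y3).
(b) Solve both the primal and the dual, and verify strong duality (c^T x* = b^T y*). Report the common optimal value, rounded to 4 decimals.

The standard primal-dual pair for 'max c^T x s.t. A x <= b, x >= 0' is:
  Dual:  min b^T y  s.t.  A^T y >= c,  y >= 0.

So the dual LP is:
  minimize  12y1 + 4y2 + 56y3
  subject to:
    y1 + 4y3 >= 6
    y2 + 4y3 >= 5
    y1, y2, y3 >= 0

Solving the primal: x* = (12, 2).
  primal value c^T x* = 82.
Solving the dual: y* = (1, 0, 1.25).
  dual value b^T y* = 82.
Strong duality: c^T x* = b^T y*. Confirmed.

82


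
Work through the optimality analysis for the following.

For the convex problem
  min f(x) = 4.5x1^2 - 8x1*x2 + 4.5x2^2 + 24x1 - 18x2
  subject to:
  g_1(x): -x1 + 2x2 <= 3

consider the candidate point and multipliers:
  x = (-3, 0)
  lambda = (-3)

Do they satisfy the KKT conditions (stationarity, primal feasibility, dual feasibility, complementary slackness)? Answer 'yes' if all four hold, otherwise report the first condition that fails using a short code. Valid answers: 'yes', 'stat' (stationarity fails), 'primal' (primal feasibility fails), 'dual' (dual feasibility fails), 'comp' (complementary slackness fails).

Gradient of f: grad f(x) = Q x + c = (-3, 6)
Constraint values g_i(x) = a_i^T x - b_i:
  g_1((-3, 0)) = 0
Stationarity residual: grad f(x) + sum_i lambda_i a_i = (0, 0)
  -> stationarity OK
Primal feasibility (all g_i <= 0): OK
Dual feasibility (all lambda_i >= 0): FAILS
Complementary slackness (lambda_i * g_i(x) = 0 for all i): OK

Verdict: the first failing condition is dual_feasibility -> dual.

dual


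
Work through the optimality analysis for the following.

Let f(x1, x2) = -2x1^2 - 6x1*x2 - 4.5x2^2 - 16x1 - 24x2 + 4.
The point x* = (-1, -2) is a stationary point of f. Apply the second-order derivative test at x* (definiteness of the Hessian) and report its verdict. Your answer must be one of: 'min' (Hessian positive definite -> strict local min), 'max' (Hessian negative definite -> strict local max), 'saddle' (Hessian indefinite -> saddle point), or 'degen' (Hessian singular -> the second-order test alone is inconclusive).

Compute the Hessian H = grad^2 f:
  H = [[-4, -6], [-6, -9]]
Verify stationarity: grad f(x*) = H x* + g = (0, 0).
Eigenvalues of H: -13, 0.
H has a zero eigenvalue (singular; negative semidefinite but not definite), so H is neither positive definite, negative definite, nor indefinite. The second-order test alone is inconclusive -> degen.
(Indeed, f is constant along the null direction of H through x*, so x* is not a strict local extremum.)

degen


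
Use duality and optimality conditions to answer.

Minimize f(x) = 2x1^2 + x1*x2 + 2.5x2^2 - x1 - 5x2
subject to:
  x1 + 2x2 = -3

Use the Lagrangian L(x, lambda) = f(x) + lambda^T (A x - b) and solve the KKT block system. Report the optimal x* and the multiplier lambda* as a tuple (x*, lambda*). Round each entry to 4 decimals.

Form the Lagrangian:
  L(x, lambda) = (1/2) x^T Q x + c^T x + lambda^T (A x - b)
Stationarity (grad_x L = 0): Q x + c + A^T lambda = 0.
Primal feasibility: A x = b.

This gives the KKT block system:
  [ Q   A^T ] [ x     ]   [-c ]
  [ A    0  ] [ lambda ] = [ b ]

Solving the linear system:
  x*      = (-0.8824, -1.0588)
  lambda* = (5.5882)
  f(x*)   = 11.4706

x* = (-0.8824, -1.0588), lambda* = (5.5882)


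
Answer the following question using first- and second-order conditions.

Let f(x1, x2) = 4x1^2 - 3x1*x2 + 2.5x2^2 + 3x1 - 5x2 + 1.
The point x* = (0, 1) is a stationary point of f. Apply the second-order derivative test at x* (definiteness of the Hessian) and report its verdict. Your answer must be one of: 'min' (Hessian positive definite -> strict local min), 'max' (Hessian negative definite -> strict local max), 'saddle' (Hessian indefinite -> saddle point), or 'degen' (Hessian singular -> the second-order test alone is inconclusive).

Compute the Hessian H = grad^2 f:
  H = [[8, -3], [-3, 5]]
Verify stationarity: grad f(x*) = H x* + g = (0, 0).
Eigenvalues of H: 3.1459, 9.8541.
Both eigenvalues > 0, so H is positive definite -> x* is a strict local min.

min


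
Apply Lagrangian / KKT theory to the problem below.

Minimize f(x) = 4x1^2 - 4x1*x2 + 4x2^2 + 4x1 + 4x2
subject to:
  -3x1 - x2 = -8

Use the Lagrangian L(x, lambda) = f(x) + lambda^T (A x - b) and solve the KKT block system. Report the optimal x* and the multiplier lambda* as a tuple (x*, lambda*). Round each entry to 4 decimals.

Form the Lagrangian:
  L(x, lambda) = (1/2) x^T Q x + c^T x + lambda^T (A x - b)
Stationarity (grad_x L = 0): Q x + c + A^T lambda = 0.
Primal feasibility: A x = b.

This gives the KKT block system:
  [ Q   A^T ] [ x     ]   [-c ]
  [ A    0  ] [ lambda ] = [ b ]

Solving the linear system:
  x*      = (2.2308, 1.3077)
  lambda* = (5.5385)
  f(x*)   = 29.2308

x* = (2.2308, 1.3077), lambda* = (5.5385)


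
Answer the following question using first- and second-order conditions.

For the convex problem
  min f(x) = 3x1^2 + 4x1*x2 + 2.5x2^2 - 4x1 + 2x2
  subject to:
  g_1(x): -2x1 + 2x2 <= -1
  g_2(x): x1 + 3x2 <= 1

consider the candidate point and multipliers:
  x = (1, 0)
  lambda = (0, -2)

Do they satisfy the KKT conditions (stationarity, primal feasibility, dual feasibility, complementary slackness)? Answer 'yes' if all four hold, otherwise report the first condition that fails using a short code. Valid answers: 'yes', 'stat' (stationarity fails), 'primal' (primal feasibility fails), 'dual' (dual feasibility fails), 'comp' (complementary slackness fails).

Gradient of f: grad f(x) = Q x + c = (2, 6)
Constraint values g_i(x) = a_i^T x - b_i:
  g_1((1, 0)) = -1
  g_2((1, 0)) = 0
Stationarity residual: grad f(x) + sum_i lambda_i a_i = (0, 0)
  -> stationarity OK
Primal feasibility (all g_i <= 0): OK
Dual feasibility (all lambda_i >= 0): FAILS
Complementary slackness (lambda_i * g_i(x) = 0 for all i): OK

Verdict: the first failing condition is dual_feasibility -> dual.

dual


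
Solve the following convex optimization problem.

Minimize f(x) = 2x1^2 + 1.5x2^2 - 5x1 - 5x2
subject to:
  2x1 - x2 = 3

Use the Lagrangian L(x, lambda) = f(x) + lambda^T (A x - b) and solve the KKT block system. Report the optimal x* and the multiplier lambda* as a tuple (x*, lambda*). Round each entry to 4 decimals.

Form the Lagrangian:
  L(x, lambda) = (1/2) x^T Q x + c^T x + lambda^T (A x - b)
Stationarity (grad_x L = 0): Q x + c + A^T lambda = 0.
Primal feasibility: A x = b.

This gives the KKT block system:
  [ Q   A^T ] [ x     ]   [-c ]
  [ A    0  ] [ lambda ] = [ b ]

Solving the linear system:
  x*      = (2.0625, 1.125)
  lambda* = (-1.625)
  f(x*)   = -5.5312

x* = (2.0625, 1.125), lambda* = (-1.625)


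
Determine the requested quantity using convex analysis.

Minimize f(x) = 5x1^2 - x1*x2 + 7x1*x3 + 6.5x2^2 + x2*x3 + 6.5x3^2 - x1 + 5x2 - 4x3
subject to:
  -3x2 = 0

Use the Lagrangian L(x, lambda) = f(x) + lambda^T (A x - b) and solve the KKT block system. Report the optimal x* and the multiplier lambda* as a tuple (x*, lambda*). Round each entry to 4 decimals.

Form the Lagrangian:
  L(x, lambda) = (1/2) x^T Q x + c^T x + lambda^T (A x - b)
Stationarity (grad_x L = 0): Q x + c + A^T lambda = 0.
Primal feasibility: A x = b.

This gives the KKT block system:
  [ Q   A^T ] [ x     ]   [-c ]
  [ A    0  ] [ lambda ] = [ b ]

Solving the linear system:
  x*      = (-0.1852, 0, 0.4074)
  lambda* = (1.8642)
  f(x*)   = -0.7222

x* = (-0.1852, 0, 0.4074), lambda* = (1.8642)


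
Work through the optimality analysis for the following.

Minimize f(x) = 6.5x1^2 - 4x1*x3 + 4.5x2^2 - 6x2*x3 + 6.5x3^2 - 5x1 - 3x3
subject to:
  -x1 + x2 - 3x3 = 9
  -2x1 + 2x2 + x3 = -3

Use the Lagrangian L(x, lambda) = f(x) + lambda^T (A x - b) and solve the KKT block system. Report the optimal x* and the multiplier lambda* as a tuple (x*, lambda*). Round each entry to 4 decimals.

Form the Lagrangian:
  L(x, lambda) = (1/2) x^T Q x + c^T x + lambda^T (A x - b)
Stationarity (grad_x L = 0): Q x + c + A^T lambda = 0.
Primal feasibility: A x = b.

This gives the KKT block system:
  [ Q   A^T ] [ x     ]   [-c ]
  [ A    0  ] [ lambda ] = [ b ]

Solving the linear system:
  x*      = (-1.1364, -1.1364, -3)
  lambda* = (-9.8636, 1.0455)
  f(x*)   = 53.2955

x* = (-1.1364, -1.1364, -3), lambda* = (-9.8636, 1.0455)


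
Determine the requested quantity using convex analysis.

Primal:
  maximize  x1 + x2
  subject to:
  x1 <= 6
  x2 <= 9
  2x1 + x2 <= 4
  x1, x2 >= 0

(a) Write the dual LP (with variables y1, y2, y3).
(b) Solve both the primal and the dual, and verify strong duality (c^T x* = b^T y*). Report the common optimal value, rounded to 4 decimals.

The standard primal-dual pair for 'max c^T x s.t. A x <= b, x >= 0' is:
  Dual:  min b^T y  s.t.  A^T y >= c,  y >= 0.

So the dual LP is:
  minimize  6y1 + 9y2 + 4y3
  subject to:
    y1 + 2y3 >= 1
    y2 + y3 >= 1
    y1, y2, y3 >= 0

Solving the primal: x* = (0, 4).
  primal value c^T x* = 4.
Solving the dual: y* = (0, 0, 1).
  dual value b^T y* = 4.
Strong duality: c^T x* = b^T y*. Confirmed.

4


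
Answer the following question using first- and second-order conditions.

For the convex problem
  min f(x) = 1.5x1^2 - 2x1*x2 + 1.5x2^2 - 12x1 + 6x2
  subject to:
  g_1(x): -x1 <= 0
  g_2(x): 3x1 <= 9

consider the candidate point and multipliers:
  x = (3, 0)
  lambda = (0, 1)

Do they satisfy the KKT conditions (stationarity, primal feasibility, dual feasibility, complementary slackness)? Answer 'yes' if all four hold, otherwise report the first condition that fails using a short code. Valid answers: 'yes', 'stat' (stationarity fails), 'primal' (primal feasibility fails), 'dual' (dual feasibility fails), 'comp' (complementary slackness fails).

Gradient of f: grad f(x) = Q x + c = (-3, 0)
Constraint values g_i(x) = a_i^T x - b_i:
  g_1((3, 0)) = -3
  g_2((3, 0)) = 0
Stationarity residual: grad f(x) + sum_i lambda_i a_i = (0, 0)
  -> stationarity OK
Primal feasibility (all g_i <= 0): OK
Dual feasibility (all lambda_i >= 0): OK
Complementary slackness (lambda_i * g_i(x) = 0 for all i): OK

Verdict: yes, KKT holds.

yes


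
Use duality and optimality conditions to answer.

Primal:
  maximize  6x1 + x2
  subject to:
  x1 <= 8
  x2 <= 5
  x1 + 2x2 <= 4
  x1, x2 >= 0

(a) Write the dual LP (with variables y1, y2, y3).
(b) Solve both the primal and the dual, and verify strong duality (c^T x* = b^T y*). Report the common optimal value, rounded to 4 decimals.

The standard primal-dual pair for 'max c^T x s.t. A x <= b, x >= 0' is:
  Dual:  min b^T y  s.t.  A^T y >= c,  y >= 0.

So the dual LP is:
  minimize  8y1 + 5y2 + 4y3
  subject to:
    y1 + y3 >= 6
    y2 + 2y3 >= 1
    y1, y2, y3 >= 0

Solving the primal: x* = (4, 0).
  primal value c^T x* = 24.
Solving the dual: y* = (0, 0, 6).
  dual value b^T y* = 24.
Strong duality: c^T x* = b^T y*. Confirmed.

24
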